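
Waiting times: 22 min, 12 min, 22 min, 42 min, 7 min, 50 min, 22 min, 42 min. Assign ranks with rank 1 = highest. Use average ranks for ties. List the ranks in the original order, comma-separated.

Sorted (descending): 50, 42, 42, 22, 22, 22, 12, 7
The 2 values of 42 occupy positions 2–3 → average rank (2+3)/2 = 2.5.
The 3 values of 22 occupy positions 4–6 → average rank 5.

5, 7, 5, 2.5, 8, 1, 5, 2.5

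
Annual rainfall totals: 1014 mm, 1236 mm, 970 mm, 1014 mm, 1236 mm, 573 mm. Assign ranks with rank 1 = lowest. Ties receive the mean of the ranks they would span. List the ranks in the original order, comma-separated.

Sorted (ascending): 573, 970, 1014, 1014, 1236, 1236
The 2 values of 1014 occupy positions 3–4 → average rank (3+4)/2 = 3.5.
The 2 values of 1236 occupy positions 5–6 → average rank (5+6)/2 = 5.5.

3.5, 5.5, 2, 3.5, 5.5, 1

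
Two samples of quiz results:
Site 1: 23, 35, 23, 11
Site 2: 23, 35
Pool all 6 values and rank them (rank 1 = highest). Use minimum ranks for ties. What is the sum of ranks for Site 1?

Sorted (descending): 35, 35, 23, 23, 23, 11
The 2 values of 35 occupy positions 1–2 → each gets rank 1.
The 3 values of 23 occupy positions 3–5 → each gets rank 3.
Site 1 values → pooled ranks: 23→3, 35→1, 23→3, 11→6
Rank sum = 3 + 1 + 3 + 6 = 13

13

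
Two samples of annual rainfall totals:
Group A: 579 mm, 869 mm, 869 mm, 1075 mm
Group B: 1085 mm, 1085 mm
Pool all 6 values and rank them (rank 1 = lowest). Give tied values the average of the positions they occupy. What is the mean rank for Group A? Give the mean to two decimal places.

Sorted (ascending): 579, 869, 869, 1075, 1085, 1085
The 2 values of 869 occupy positions 2–3 → average rank (2+3)/2 = 2.5.
The 2 values of 1085 occupy positions 5–6 → average rank (5+6)/2 = 5.5.
Group A values → pooled ranks: 579→1, 869→2.5, 869→2.5, 1075→4
Mean rank = (1 + 2.5 + 2.5 + 4) / 4 = 2.50

2.50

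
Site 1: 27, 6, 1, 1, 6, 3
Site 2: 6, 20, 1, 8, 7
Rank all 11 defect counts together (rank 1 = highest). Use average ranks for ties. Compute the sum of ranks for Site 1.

Sorted (descending): 27, 20, 8, 7, 6, 6, 6, 3, 1, 1, 1
The 3 values of 6 occupy positions 5–7 → average rank 6.
The 3 values of 1 occupy positions 9–11 → average rank 10.
Site 1 values → pooled ranks: 27→1, 6→6, 1→10, 1→10, 6→6, 3→8
Rank sum = 1 + 6 + 10 + 10 + 6 + 8 = 41

41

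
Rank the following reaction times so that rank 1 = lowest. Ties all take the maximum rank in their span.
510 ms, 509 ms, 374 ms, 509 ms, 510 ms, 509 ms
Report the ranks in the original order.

6, 4, 1, 4, 6, 4

Sorted (ascending): 374, 509, 509, 509, 510, 510
The 3 values of 509 occupy positions 2–4 → each gets rank 4.
The 2 values of 510 occupy positions 5–6 → each gets rank 6.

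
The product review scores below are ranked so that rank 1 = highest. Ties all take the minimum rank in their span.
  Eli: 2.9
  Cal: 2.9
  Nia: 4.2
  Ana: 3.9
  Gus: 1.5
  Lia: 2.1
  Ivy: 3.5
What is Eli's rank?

4

Sorted (descending): 4.2, 3.9, 3.5, 2.9, 2.9, 2.1, 1.5
The 2 values of 2.9 occupy positions 4–5 → each gets rank 4.
Eli has value 2.9 → rank 4.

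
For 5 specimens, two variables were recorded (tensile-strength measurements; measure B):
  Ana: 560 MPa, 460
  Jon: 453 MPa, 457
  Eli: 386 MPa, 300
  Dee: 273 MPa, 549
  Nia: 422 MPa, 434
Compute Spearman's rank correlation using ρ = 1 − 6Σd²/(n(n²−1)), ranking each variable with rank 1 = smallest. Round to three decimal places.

0.000

Ranks of variable 1: 5, 4, 2, 1, 3
Ranks of variable 2: 4, 3, 1, 5, 2
d = r₁ − r₂: 1, 1, 1, -4, 1
d²: 1, 1, 1, 16, 1; Σd² = 20
ρ = 1 − 6·20/(5·24) = 1 − 120/120 = 0.000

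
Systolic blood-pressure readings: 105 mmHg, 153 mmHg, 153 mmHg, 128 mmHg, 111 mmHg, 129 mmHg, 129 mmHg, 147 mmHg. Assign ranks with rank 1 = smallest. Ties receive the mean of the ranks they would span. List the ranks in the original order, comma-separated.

1, 7.5, 7.5, 3, 2, 4.5, 4.5, 6

Sorted (ascending): 105, 111, 128, 129, 129, 147, 153, 153
The 2 values of 129 occupy positions 4–5 → average rank (4+5)/2 = 4.5.
The 2 values of 153 occupy positions 7–8 → average rank (7+8)/2 = 7.5.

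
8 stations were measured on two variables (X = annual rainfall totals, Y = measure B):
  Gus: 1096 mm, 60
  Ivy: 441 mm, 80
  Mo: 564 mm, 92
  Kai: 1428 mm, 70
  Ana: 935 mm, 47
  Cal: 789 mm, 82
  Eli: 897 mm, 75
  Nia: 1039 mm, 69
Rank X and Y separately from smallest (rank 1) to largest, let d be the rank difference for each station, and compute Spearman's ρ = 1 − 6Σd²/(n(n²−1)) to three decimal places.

Ranks of variable 1: 7, 1, 2, 8, 5, 3, 4, 6
Ranks of variable 2: 2, 6, 8, 4, 1, 7, 5, 3
d = r₁ − r₂: 5, -5, -6, 4, 4, -4, -1, 3
d²: 25, 25, 36, 16, 16, 16, 1, 9; Σd² = 144
ρ = 1 − 6·144/(8·63) = 1 − 864/504 = -0.714

-0.714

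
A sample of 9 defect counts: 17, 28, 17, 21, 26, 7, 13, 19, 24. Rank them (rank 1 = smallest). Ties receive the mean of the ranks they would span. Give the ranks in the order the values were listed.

Sorted (ascending): 7, 13, 17, 17, 19, 21, 24, 26, 28
The 2 values of 17 occupy positions 3–4 → average rank (3+4)/2 = 3.5.

3.5, 9, 3.5, 6, 8, 1, 2, 5, 7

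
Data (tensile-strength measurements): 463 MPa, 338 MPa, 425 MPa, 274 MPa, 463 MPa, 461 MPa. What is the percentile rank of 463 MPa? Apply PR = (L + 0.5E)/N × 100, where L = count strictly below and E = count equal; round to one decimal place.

N = 6.
Strictly below 463: 4. Equal to 463: 2.
PR = (4 + 0.5·2)/6 × 100 = 83.3

83.3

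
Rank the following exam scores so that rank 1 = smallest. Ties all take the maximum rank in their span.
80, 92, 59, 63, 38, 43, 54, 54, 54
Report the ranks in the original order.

8, 9, 6, 7, 1, 2, 5, 5, 5

Sorted (ascending): 38, 43, 54, 54, 54, 59, 63, 80, 92
The 3 values of 54 occupy positions 3–5 → each gets rank 5.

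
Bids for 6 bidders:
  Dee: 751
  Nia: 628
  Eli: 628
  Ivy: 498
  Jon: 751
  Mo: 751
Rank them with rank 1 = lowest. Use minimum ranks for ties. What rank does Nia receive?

Sorted (ascending): 498, 628, 628, 751, 751, 751
The 2 values of 628 occupy positions 2–3 → each gets rank 2.
The 3 values of 751 occupy positions 4–6 → each gets rank 4.
Nia has value 628 → rank 2.

2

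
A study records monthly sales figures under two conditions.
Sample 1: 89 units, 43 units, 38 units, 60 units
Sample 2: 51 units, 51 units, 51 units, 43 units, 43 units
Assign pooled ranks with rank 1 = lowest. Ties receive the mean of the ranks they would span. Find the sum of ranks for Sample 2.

Sorted (ascending): 38, 43, 43, 43, 51, 51, 51, 60, 89
The 3 values of 43 occupy positions 2–4 → average rank 3.
The 3 values of 51 occupy positions 5–7 → average rank 6.
Sample 2 values → pooled ranks: 51→6, 51→6, 51→6, 43→3, 43→3
Rank sum = 6 + 6 + 6 + 3 + 3 = 24

24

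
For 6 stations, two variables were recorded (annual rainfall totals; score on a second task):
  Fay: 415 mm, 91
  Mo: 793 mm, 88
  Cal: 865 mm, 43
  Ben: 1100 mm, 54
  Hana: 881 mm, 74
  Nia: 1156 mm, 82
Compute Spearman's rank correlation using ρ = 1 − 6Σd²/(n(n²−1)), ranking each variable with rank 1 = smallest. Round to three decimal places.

-0.486

Ranks of variable 1: 1, 2, 3, 5, 4, 6
Ranks of variable 2: 6, 5, 1, 2, 3, 4
d = r₁ − r₂: -5, -3, 2, 3, 1, 2
d²: 25, 9, 4, 9, 1, 4; Σd² = 52
ρ = 1 − 6·52/(6·35) = 1 − 312/210 = -0.486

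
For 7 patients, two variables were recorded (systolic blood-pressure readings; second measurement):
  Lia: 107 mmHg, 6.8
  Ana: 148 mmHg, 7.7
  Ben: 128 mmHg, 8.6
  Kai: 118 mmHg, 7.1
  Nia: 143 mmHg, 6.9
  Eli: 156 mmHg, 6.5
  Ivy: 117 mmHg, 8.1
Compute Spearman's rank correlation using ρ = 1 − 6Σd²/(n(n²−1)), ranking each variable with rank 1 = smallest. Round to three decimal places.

-0.214

Ranks of variable 1: 1, 6, 4, 3, 5, 7, 2
Ranks of variable 2: 2, 5, 7, 4, 3, 1, 6
d = r₁ − r₂: -1, 1, -3, -1, 2, 6, -4
d²: 1, 1, 9, 1, 4, 36, 16; Σd² = 68
ρ = 1 − 6·68/(7·48) = 1 − 408/336 = -0.214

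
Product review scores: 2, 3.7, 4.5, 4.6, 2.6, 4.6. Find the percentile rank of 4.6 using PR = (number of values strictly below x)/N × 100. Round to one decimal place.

N = 6.
Strictly below 4.6: 4. Equal to 4.6: 2.
PR = 4/6 × 100 = 66.7

66.7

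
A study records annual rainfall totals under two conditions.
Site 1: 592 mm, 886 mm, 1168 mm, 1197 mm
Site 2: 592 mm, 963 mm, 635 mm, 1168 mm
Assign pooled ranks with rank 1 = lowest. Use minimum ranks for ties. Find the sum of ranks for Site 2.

Sorted (ascending): 592, 592, 635, 886, 963, 1168, 1168, 1197
The 2 values of 592 occupy positions 1–2 → each gets rank 1.
The 2 values of 1168 occupy positions 6–7 → each gets rank 6.
Site 2 values → pooled ranks: 592→1, 963→5, 635→3, 1168→6
Rank sum = 1 + 5 + 3 + 6 = 15

15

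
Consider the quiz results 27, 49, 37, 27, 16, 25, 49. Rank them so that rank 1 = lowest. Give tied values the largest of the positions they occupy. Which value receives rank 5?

Sorted (ascending): 16, 25, 27, 27, 37, 49, 49
The 2 values of 27 occupy positions 3–4 → each gets rank 4.
The 2 values of 49 occupy positions 6–7 → each gets rank 7.
Rank 5 → value 37.

37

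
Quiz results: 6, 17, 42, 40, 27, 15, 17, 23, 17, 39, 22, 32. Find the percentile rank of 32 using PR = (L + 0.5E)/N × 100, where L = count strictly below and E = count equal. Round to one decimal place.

70.8

N = 12.
Strictly below 32: 8. Equal to 32: 1.
PR = (8 + 0.5·1)/12 × 100 = 70.8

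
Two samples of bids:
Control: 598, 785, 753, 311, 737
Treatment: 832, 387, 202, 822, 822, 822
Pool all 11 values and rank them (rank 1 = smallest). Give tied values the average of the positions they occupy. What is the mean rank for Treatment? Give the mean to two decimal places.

Sorted (ascending): 202, 311, 387, 598, 737, 753, 785, 822, 822, 822, 832
The 3 values of 822 occupy positions 8–10 → average rank 9.
Treatment values → pooled ranks: 832→11, 387→3, 202→1, 822→9, 822→9, 822→9
Mean rank = (11 + 3 + 1 + 9 + 9 + 9) / 6 = 7.00

7.00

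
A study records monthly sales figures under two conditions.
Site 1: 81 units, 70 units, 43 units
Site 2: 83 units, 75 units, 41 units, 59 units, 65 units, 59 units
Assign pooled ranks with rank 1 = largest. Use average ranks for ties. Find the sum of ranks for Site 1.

Sorted (descending): 83, 81, 75, 70, 65, 59, 59, 43, 41
The 2 values of 59 occupy positions 6–7 → average rank (6+7)/2 = 6.5.
Site 1 values → pooled ranks: 81→2, 70→4, 43→8
Rank sum = 2 + 4 + 8 = 14

14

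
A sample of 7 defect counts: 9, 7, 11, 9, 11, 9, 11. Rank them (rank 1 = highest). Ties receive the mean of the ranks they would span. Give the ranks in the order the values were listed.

5, 7, 2, 5, 2, 5, 2

Sorted (descending): 11, 11, 11, 9, 9, 9, 7
The 3 values of 11 occupy positions 1–3 → average rank 2.
The 3 values of 9 occupy positions 4–6 → average rank 5.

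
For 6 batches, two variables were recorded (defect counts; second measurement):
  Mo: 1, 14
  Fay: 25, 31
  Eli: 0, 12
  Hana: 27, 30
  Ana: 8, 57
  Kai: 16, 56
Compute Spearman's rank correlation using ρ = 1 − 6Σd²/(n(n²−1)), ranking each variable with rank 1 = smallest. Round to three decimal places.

Ranks of variable 1: 2, 5, 1, 6, 3, 4
Ranks of variable 2: 2, 4, 1, 3, 6, 5
d = r₁ − r₂: 0, 1, 0, 3, -3, -1
d²: 0, 1, 0, 9, 9, 1; Σd² = 20
ρ = 1 − 6·20/(6·35) = 1 − 120/210 = 0.429

0.429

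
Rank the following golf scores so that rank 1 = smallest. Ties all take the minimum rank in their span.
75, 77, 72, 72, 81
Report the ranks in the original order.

Sorted (ascending): 72, 72, 75, 77, 81
The 2 values of 72 occupy positions 1–2 → each gets rank 1.

3, 4, 1, 1, 5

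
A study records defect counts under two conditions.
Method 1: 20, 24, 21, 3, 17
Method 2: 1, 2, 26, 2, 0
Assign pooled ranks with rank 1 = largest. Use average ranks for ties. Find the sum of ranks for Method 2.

Sorted (descending): 26, 24, 21, 20, 17, 3, 2, 2, 1, 0
The 2 values of 2 occupy positions 7–8 → average rank (7+8)/2 = 7.5.
Method 2 values → pooled ranks: 1→9, 2→7.5, 26→1, 2→7.5, 0→10
Rank sum = 9 + 7.5 + 1 + 7.5 + 10 = 35

35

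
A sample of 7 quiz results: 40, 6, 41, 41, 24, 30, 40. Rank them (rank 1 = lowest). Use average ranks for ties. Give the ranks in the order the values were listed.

Sorted (ascending): 6, 24, 30, 40, 40, 41, 41
The 2 values of 40 occupy positions 4–5 → average rank (4+5)/2 = 4.5.
The 2 values of 41 occupy positions 6–7 → average rank (6+7)/2 = 6.5.

4.5, 1, 6.5, 6.5, 2, 3, 4.5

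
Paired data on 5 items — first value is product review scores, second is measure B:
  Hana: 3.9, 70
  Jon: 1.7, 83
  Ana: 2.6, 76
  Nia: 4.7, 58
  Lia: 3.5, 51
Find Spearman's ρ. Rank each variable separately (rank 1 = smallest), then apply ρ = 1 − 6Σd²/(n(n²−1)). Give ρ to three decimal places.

Ranks of variable 1: 4, 1, 2, 5, 3
Ranks of variable 2: 3, 5, 4, 2, 1
d = r₁ − r₂: 1, -4, -2, 3, 2
d²: 1, 16, 4, 9, 4; Σd² = 34
ρ = 1 − 6·34/(5·24) = 1 − 204/120 = -0.700

-0.700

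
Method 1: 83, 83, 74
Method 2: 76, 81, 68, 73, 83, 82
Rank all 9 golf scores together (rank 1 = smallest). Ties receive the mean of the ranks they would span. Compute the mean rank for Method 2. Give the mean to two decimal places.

4.33

Sorted (ascending): 68, 73, 74, 76, 81, 82, 83, 83, 83
The 3 values of 83 occupy positions 7–9 → average rank 8.
Method 2 values → pooled ranks: 76→4, 81→5, 68→1, 73→2, 83→8, 82→6
Mean rank = (4 + 5 + 1 + 2 + 8 + 6) / 6 = 4.33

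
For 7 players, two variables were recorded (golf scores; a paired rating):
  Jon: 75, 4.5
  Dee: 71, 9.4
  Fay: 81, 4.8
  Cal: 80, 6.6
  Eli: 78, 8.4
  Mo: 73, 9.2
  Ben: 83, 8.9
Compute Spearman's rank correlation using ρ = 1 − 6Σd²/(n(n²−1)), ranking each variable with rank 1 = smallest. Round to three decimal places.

-0.429

Ranks of variable 1: 3, 1, 6, 5, 4, 2, 7
Ranks of variable 2: 1, 7, 2, 3, 4, 6, 5
d = r₁ − r₂: 2, -6, 4, 2, 0, -4, 2
d²: 4, 36, 16, 4, 0, 16, 4; Σd² = 80
ρ = 1 − 6·80/(7·48) = 1 − 480/336 = -0.429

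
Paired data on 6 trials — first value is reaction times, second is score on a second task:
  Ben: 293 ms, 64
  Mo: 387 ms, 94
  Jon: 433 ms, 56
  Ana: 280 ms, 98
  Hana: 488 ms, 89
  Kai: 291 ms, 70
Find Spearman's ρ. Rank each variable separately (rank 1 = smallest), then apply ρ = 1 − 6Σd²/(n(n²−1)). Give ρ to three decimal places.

Ranks of variable 1: 3, 4, 5, 1, 6, 2
Ranks of variable 2: 2, 5, 1, 6, 4, 3
d = r₁ − r₂: 1, -1, 4, -5, 2, -1
d²: 1, 1, 16, 25, 4, 1; Σd² = 48
ρ = 1 − 6·48/(6·35) = 1 − 288/210 = -0.371

-0.371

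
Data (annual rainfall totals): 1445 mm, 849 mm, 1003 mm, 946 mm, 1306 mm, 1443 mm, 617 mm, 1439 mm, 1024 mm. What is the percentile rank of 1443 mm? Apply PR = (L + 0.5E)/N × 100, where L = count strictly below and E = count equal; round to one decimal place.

N = 9.
Strictly below 1443: 7. Equal to 1443: 1.
PR = (7 + 0.5·1)/9 × 100 = 83.3

83.3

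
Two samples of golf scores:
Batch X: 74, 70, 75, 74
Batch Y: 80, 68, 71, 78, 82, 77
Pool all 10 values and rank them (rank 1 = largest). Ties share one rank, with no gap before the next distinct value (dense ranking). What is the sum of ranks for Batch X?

Sorted (descending): 82, 80, 78, 77, 75, 74, 74, 71, 70, 68
The 2 values of 74 share dense rank 6.
Remaining distinct values take the next consecutive integers.
Batch X values → pooled ranks: 74→6, 70→8, 75→5, 74→6
Rank sum = 6 + 8 + 5 + 6 = 25

25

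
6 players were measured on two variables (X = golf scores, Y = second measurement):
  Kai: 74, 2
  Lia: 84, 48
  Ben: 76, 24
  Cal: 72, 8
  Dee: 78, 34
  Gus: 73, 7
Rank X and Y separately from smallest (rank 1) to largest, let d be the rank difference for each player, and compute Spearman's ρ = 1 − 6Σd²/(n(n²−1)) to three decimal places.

0.771

Ranks of variable 1: 3, 6, 4, 1, 5, 2
Ranks of variable 2: 1, 6, 4, 3, 5, 2
d = r₁ − r₂: 2, 0, 0, -2, 0, 0
d²: 4, 0, 0, 4, 0, 0; Σd² = 8
ρ = 1 − 6·8/(6·35) = 1 − 48/210 = 0.771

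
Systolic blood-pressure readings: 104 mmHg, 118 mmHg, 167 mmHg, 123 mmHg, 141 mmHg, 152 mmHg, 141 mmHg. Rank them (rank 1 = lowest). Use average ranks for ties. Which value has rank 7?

Sorted (ascending): 104, 118, 123, 141, 141, 152, 167
The 2 values of 141 occupy positions 4–5 → average rank (4+5)/2 = 4.5.
Rank 7 → value 167.

167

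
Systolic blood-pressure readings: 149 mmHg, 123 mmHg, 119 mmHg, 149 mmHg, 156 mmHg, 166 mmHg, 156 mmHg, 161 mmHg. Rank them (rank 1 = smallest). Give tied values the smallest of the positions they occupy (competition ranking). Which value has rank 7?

161

Sorted (ascending): 119, 123, 149, 149, 156, 156, 161, 166
The 2 values of 149 occupy positions 3–4 → each gets rank 3.
The 2 values of 156 occupy positions 5–6 → each gets rank 5.
Rank 7 → value 161.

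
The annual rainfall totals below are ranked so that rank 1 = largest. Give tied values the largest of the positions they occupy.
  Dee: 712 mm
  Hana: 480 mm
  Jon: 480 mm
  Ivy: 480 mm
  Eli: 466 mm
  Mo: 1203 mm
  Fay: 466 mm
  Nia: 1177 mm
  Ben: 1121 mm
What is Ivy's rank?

7

Sorted (descending): 1203, 1177, 1121, 712, 480, 480, 480, 466, 466
The 3 values of 480 occupy positions 5–7 → each gets rank 7.
The 2 values of 466 occupy positions 8–9 → each gets rank 9.
Ivy has value 480 mm → rank 7.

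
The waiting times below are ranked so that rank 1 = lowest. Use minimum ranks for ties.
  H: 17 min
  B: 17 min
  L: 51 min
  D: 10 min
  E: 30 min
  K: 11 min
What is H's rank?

3

Sorted (ascending): 10, 11, 17, 17, 30, 51
The 2 values of 17 occupy positions 3–4 → each gets rank 3.
H has value 17 min → rank 3.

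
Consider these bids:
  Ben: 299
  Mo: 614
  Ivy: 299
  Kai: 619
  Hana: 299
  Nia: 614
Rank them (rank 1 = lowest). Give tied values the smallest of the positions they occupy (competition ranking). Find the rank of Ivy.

Sorted (ascending): 299, 299, 299, 614, 614, 619
The 3 values of 299 occupy positions 1–3 → each gets rank 1.
The 2 values of 614 occupy positions 4–5 → each gets rank 4.
Ivy has value 299 → rank 1.

1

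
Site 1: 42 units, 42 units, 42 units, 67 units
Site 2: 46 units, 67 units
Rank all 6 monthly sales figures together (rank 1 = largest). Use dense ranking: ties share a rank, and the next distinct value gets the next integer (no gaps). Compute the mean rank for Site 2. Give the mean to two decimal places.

Sorted (descending): 67, 67, 46, 42, 42, 42
The 2 values of 67 share dense rank 1.
The 3 values of 42 share dense rank 3.
Remaining distinct values take the next consecutive integers.
Site 2 values → pooled ranks: 46→2, 67→1
Mean rank = (2 + 1) / 2 = 1.50

1.50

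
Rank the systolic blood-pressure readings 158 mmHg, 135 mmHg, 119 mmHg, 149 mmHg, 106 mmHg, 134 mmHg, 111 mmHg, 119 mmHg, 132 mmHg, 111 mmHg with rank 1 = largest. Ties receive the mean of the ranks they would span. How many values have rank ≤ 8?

7

Sorted (descending): 158, 149, 135, 134, 132, 119, 119, 111, 111, 106
The 2 values of 119 occupy positions 6–7 → average rank (6+7)/2 = 6.5.
The 2 values of 111 occupy positions 8–9 → average rank (8+9)/2 = 8.5.
Ranks ≤ 8: {1, 2, 3, 4, 5, 6.5, 6.5} → 7 values.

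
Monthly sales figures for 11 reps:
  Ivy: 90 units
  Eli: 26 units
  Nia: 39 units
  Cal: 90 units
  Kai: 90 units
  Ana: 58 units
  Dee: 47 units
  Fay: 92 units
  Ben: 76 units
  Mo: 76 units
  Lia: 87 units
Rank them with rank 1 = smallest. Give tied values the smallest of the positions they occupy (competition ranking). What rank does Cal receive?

Sorted (ascending): 26, 39, 47, 58, 76, 76, 87, 90, 90, 90, 92
The 2 values of 76 occupy positions 5–6 → each gets rank 5.
The 3 values of 90 occupy positions 8–10 → each gets rank 8.
Cal has value 90 units → rank 8.

8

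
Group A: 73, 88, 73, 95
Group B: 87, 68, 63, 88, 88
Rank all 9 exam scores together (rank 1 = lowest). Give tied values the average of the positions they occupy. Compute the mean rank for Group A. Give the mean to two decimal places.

Sorted (ascending): 63, 68, 73, 73, 87, 88, 88, 88, 95
The 2 values of 73 occupy positions 3–4 → average rank (3+4)/2 = 3.5.
The 3 values of 88 occupy positions 6–8 → average rank 7.
Group A values → pooled ranks: 73→3.5, 88→7, 73→3.5, 95→9
Mean rank = (3.5 + 7 + 3.5 + 9) / 4 = 5.75

5.75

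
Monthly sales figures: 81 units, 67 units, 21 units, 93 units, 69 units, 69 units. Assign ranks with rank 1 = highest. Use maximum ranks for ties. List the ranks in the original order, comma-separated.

2, 5, 6, 1, 4, 4

Sorted (descending): 93, 81, 69, 69, 67, 21
The 2 values of 69 occupy positions 3–4 → each gets rank 4.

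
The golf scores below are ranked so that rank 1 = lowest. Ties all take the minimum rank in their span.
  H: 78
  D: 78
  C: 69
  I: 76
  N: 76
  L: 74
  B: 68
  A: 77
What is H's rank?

Sorted (ascending): 68, 69, 74, 76, 76, 77, 78, 78
The 2 values of 76 occupy positions 4–5 → each gets rank 4.
The 2 values of 78 occupy positions 7–8 → each gets rank 7.
H has value 78 → rank 7.

7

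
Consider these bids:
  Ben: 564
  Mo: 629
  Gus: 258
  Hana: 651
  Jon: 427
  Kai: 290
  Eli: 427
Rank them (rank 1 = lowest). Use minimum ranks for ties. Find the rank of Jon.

Sorted (ascending): 258, 290, 427, 427, 564, 629, 651
The 2 values of 427 occupy positions 3–4 → each gets rank 3.
Jon has value 427 → rank 3.

3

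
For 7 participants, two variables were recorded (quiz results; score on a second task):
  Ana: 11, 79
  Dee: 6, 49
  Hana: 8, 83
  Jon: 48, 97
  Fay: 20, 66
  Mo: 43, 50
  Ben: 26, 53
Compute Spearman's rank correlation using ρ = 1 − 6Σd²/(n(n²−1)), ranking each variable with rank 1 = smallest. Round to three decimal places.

Ranks of variable 1: 3, 1, 2, 7, 4, 6, 5
Ranks of variable 2: 5, 1, 6, 7, 4, 2, 3
d = r₁ − r₂: -2, 0, -4, 0, 0, 4, 2
d²: 4, 0, 16, 0, 0, 16, 4; Σd² = 40
ρ = 1 − 6·40/(7·48) = 1 − 240/336 = 0.286

0.286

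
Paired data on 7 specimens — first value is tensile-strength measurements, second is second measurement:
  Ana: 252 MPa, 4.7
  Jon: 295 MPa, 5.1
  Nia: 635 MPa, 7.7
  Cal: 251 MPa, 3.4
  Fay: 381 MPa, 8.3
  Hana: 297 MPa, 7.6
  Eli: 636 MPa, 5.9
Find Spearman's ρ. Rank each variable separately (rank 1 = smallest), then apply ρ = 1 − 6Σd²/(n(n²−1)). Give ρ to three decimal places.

0.750

Ranks of variable 1: 2, 3, 6, 1, 5, 4, 7
Ranks of variable 2: 2, 3, 6, 1, 7, 5, 4
d = r₁ − r₂: 0, 0, 0, 0, -2, -1, 3
d²: 0, 0, 0, 0, 4, 1, 9; Σd² = 14
ρ = 1 − 6·14/(7·48) = 1 − 84/336 = 0.750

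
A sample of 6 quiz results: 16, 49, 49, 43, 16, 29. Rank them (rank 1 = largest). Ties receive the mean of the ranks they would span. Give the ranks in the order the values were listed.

Sorted (descending): 49, 49, 43, 29, 16, 16
The 2 values of 49 occupy positions 1–2 → average rank (1+2)/2 = 1.5.
The 2 values of 16 occupy positions 5–6 → average rank (5+6)/2 = 5.5.

5.5, 1.5, 1.5, 3, 5.5, 4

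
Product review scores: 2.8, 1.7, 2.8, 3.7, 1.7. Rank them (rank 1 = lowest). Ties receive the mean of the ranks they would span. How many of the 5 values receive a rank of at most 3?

2

Sorted (ascending): 1.7, 1.7, 2.8, 2.8, 3.7
The 2 values of 1.7 occupy positions 1–2 → average rank (1+2)/2 = 1.5.
The 2 values of 2.8 occupy positions 3–4 → average rank (3+4)/2 = 3.5.
Ranks ≤ 3: {1.5, 1.5} → 2 values.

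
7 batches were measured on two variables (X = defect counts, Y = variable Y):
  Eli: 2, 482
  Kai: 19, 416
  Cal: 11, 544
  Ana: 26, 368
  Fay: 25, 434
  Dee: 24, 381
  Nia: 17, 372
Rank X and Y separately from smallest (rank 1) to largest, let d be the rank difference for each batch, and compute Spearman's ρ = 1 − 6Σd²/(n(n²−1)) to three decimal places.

-0.643

Ranks of variable 1: 1, 4, 2, 7, 6, 5, 3
Ranks of variable 2: 6, 4, 7, 1, 5, 3, 2
d = r₁ − r₂: -5, 0, -5, 6, 1, 2, 1
d²: 25, 0, 25, 36, 1, 4, 1; Σd² = 92
ρ = 1 − 6·92/(7·48) = 1 − 552/336 = -0.643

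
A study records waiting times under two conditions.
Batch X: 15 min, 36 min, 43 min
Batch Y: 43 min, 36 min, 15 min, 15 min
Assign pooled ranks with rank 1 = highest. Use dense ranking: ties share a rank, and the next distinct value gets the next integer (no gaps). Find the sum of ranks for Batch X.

6

Sorted (descending): 43, 43, 36, 36, 15, 15, 15
The 2 values of 43 share dense rank 1.
The 2 values of 36 share dense rank 2.
The 3 values of 15 share dense rank 3.
Batch X values → pooled ranks: 15→3, 36→2, 43→1
Rank sum = 3 + 2 + 1 = 6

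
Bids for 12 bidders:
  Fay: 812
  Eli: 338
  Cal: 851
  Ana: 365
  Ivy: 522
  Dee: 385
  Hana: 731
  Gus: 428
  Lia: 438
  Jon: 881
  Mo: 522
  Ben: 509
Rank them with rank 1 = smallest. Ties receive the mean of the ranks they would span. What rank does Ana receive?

2

Sorted (ascending): 338, 365, 385, 428, 438, 509, 522, 522, 731, 812, 851, 881
The 2 values of 522 occupy positions 7–8 → average rank (7+8)/2 = 7.5.
Ana has value 365 → rank 2.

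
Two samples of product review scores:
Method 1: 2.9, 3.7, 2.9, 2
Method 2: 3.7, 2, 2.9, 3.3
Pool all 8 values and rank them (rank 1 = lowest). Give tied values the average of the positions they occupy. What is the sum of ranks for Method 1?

Sorted (ascending): 2, 2, 2.9, 2.9, 2.9, 3.3, 3.7, 3.7
The 2 values of 2 occupy positions 1–2 → average rank (1+2)/2 = 1.5.
The 3 values of 2.9 occupy positions 3–5 → average rank 4.
The 2 values of 3.7 occupy positions 7–8 → average rank (7+8)/2 = 7.5.
Method 1 values → pooled ranks: 2.9→4, 3.7→7.5, 2.9→4, 2→1.5
Rank sum = 4 + 7.5 + 4 + 1.5 = 17

17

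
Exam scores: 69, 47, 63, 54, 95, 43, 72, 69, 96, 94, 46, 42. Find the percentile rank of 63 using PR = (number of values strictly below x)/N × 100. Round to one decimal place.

N = 12.
Strictly below 63: 5. Equal to 63: 1.
PR = 5/12 × 100 = 41.7

41.7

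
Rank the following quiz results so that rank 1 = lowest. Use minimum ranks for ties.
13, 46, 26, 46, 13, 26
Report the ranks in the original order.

Sorted (ascending): 13, 13, 26, 26, 46, 46
The 2 values of 13 occupy positions 1–2 → each gets rank 1.
The 2 values of 26 occupy positions 3–4 → each gets rank 3.
The 2 values of 46 occupy positions 5–6 → each gets rank 5.

1, 5, 3, 5, 1, 3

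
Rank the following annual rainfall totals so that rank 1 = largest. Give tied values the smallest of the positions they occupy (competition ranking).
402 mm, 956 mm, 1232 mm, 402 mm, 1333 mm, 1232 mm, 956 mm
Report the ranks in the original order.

6, 4, 2, 6, 1, 2, 4

Sorted (descending): 1333, 1232, 1232, 956, 956, 402, 402
The 2 values of 1232 occupy positions 2–3 → each gets rank 2.
The 2 values of 956 occupy positions 4–5 → each gets rank 4.
The 2 values of 402 occupy positions 6–7 → each gets rank 6.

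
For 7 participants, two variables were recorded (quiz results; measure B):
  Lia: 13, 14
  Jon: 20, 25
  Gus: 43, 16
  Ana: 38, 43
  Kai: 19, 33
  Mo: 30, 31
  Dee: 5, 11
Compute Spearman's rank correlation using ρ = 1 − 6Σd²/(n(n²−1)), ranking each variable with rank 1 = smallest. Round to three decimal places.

Ranks of variable 1: 2, 4, 7, 6, 3, 5, 1
Ranks of variable 2: 2, 4, 3, 7, 6, 5, 1
d = r₁ − r₂: 0, 0, 4, -1, -3, 0, 0
d²: 0, 0, 16, 1, 9, 0, 0; Σd² = 26
ρ = 1 − 6·26/(7·48) = 1 − 156/336 = 0.536

0.536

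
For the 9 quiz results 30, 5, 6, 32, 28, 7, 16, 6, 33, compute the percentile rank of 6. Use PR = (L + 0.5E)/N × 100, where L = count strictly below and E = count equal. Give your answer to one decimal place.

N = 9.
Strictly below 6: 1. Equal to 6: 2.
PR = (1 + 0.5·2)/9 × 100 = 22.2

22.2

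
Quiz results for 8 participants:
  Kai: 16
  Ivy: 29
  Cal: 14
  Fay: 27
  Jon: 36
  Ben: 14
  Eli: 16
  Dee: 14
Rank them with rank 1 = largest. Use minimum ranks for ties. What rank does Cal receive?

Sorted (descending): 36, 29, 27, 16, 16, 14, 14, 14
The 2 values of 16 occupy positions 4–5 → each gets rank 4.
The 3 values of 14 occupy positions 6–8 → each gets rank 6.
Cal has value 14 → rank 6.

6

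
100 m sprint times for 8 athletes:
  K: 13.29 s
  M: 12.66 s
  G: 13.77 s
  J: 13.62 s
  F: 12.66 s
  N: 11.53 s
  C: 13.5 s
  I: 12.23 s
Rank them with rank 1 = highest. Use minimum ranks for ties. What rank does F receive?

5

Sorted (descending): 13.77, 13.62, 13.5, 13.29, 12.66, 12.66, 12.23, 11.53
The 2 values of 12.66 occupy positions 5–6 → each gets rank 5.
F has value 12.66 s → rank 5.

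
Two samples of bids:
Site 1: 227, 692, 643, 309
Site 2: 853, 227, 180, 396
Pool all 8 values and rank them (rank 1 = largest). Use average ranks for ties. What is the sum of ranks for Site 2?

Sorted (descending): 853, 692, 643, 396, 309, 227, 227, 180
The 2 values of 227 occupy positions 6–7 → average rank (6+7)/2 = 6.5.
Site 2 values → pooled ranks: 853→1, 227→6.5, 180→8, 396→4
Rank sum = 1 + 6.5 + 8 + 4 = 19.5

19.5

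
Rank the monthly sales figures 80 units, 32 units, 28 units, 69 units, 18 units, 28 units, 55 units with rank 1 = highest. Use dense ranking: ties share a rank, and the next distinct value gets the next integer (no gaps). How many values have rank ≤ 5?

Sorted (descending): 80, 69, 55, 32, 28, 28, 18
The 2 values of 28 share dense rank 5.
Remaining distinct values take the next consecutive integers.
Ranks ≤ 5: {1, 2, 3, 4, 5, 5} → 6 values.

6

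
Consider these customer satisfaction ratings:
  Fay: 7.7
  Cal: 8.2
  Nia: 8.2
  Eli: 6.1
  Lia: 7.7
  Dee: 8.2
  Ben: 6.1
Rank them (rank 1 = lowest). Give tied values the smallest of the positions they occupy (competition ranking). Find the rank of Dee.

Sorted (ascending): 6.1, 6.1, 7.7, 7.7, 8.2, 8.2, 8.2
The 2 values of 6.1 occupy positions 1–2 → each gets rank 1.
The 2 values of 7.7 occupy positions 3–4 → each gets rank 3.
The 3 values of 8.2 occupy positions 5–7 → each gets rank 5.
Dee has value 8.2 → rank 5.

5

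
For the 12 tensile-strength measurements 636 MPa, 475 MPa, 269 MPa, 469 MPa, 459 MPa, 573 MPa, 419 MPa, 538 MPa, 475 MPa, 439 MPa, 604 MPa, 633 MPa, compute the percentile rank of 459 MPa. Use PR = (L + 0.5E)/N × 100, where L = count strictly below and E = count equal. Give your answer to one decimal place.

N = 12.
Strictly below 459: 3. Equal to 459: 1.
PR = (3 + 0.5·1)/12 × 100 = 29.2

29.2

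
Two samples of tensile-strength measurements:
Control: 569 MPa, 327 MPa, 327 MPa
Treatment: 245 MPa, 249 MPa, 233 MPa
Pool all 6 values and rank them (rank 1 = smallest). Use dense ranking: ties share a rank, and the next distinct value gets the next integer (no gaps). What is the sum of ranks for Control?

Sorted (ascending): 233, 245, 249, 327, 327, 569
The 2 values of 327 share dense rank 4.
Remaining distinct values take the next consecutive integers.
Control values → pooled ranks: 569→5, 327→4, 327→4
Rank sum = 5 + 4 + 4 = 13

13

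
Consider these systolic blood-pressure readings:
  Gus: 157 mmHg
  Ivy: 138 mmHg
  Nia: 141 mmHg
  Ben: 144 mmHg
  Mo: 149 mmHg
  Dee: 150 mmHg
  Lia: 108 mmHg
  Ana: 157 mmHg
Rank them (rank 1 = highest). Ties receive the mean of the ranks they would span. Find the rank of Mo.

Sorted (descending): 157, 157, 150, 149, 144, 141, 138, 108
The 2 values of 157 occupy positions 1–2 → average rank (1+2)/2 = 1.5.
Mo has value 149 mmHg → rank 4.

4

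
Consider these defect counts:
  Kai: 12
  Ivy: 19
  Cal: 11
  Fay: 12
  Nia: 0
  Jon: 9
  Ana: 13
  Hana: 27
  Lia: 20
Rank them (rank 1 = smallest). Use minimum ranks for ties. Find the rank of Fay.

Sorted (ascending): 0, 9, 11, 12, 12, 13, 19, 20, 27
The 2 values of 12 occupy positions 4–5 → each gets rank 4.
Fay has value 12 → rank 4.

4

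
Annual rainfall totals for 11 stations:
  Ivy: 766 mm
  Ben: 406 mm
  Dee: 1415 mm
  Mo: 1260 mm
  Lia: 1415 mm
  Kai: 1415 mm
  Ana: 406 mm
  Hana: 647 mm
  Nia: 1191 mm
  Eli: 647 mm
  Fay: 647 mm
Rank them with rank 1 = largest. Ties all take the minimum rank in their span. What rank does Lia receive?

Sorted (descending): 1415, 1415, 1415, 1260, 1191, 766, 647, 647, 647, 406, 406
The 3 values of 1415 occupy positions 1–3 → each gets rank 1.
The 3 values of 647 occupy positions 7–9 → each gets rank 7.
The 2 values of 406 occupy positions 10–11 → each gets rank 10.
Lia has value 1415 mm → rank 1.

1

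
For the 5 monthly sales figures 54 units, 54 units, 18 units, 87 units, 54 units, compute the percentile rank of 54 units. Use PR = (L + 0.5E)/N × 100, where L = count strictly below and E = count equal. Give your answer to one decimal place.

50.0

N = 5.
Strictly below 54: 1. Equal to 54: 3.
PR = (1 + 0.5·3)/5 × 100 = 50.0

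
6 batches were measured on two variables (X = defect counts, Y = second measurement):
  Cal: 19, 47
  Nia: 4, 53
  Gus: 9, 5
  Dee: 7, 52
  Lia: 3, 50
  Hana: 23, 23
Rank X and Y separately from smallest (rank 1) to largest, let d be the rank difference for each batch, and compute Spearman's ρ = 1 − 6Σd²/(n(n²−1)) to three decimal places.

-0.657

Ranks of variable 1: 5, 2, 4, 3, 1, 6
Ranks of variable 2: 3, 6, 1, 5, 4, 2
d = r₁ − r₂: 2, -4, 3, -2, -3, 4
d²: 4, 16, 9, 4, 9, 16; Σd² = 58
ρ = 1 − 6·58/(6·35) = 1 − 348/210 = -0.657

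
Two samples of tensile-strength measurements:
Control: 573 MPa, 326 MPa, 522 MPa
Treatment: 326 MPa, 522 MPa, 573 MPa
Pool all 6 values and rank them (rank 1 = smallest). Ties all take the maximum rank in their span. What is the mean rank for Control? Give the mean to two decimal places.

Sorted (ascending): 326, 326, 522, 522, 573, 573
The 2 values of 326 occupy positions 1–2 → each gets rank 2.
The 2 values of 522 occupy positions 3–4 → each gets rank 4.
The 2 values of 573 occupy positions 5–6 → each gets rank 6.
Control values → pooled ranks: 573→6, 326→2, 522→4
Mean rank = (6 + 2 + 4) / 3 = 4.00

4.00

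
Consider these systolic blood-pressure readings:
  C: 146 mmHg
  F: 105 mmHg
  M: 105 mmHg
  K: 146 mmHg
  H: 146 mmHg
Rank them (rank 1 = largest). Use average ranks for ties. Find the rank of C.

Sorted (descending): 146, 146, 146, 105, 105
The 3 values of 146 occupy positions 1–3 → average rank 2.
The 2 values of 105 occupy positions 4–5 → average rank (4+5)/2 = 4.5.
C has value 146 mmHg → rank 2.

2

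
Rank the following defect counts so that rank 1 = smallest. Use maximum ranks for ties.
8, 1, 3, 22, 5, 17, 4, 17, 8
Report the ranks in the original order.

6, 1, 2, 9, 4, 8, 3, 8, 6

Sorted (ascending): 1, 3, 4, 5, 8, 8, 17, 17, 22
The 2 values of 8 occupy positions 5–6 → each gets rank 6.
The 2 values of 17 occupy positions 7–8 → each gets rank 8.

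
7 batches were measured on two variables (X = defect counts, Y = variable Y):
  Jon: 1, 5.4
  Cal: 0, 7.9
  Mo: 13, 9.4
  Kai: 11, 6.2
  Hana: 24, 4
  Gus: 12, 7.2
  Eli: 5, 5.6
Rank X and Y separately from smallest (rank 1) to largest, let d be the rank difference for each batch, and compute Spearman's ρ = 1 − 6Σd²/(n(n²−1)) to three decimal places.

Ranks of variable 1: 2, 1, 6, 4, 7, 5, 3
Ranks of variable 2: 2, 6, 7, 4, 1, 5, 3
d = r₁ − r₂: 0, -5, -1, 0, 6, 0, 0
d²: 0, 25, 1, 0, 36, 0, 0; Σd² = 62
ρ = 1 − 6·62/(7·48) = 1 − 372/336 = -0.107

-0.107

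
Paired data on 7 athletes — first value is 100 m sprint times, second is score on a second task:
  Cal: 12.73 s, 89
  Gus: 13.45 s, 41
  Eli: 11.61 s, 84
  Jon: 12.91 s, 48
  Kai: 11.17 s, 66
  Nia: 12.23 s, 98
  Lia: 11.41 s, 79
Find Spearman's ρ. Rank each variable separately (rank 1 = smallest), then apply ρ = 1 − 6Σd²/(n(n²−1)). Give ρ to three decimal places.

Ranks of variable 1: 5, 7, 3, 6, 1, 4, 2
Ranks of variable 2: 6, 1, 5, 2, 3, 7, 4
d = r₁ − r₂: -1, 6, -2, 4, -2, -3, -2
d²: 1, 36, 4, 16, 4, 9, 4; Σd² = 74
ρ = 1 − 6·74/(7·48) = 1 − 444/336 = -0.321

-0.321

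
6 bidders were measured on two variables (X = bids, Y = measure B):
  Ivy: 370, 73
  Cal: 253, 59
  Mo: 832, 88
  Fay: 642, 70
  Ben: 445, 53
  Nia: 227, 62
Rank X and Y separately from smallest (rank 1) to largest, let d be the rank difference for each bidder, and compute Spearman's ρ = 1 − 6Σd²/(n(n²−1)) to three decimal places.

Ranks of variable 1: 3, 2, 6, 5, 4, 1
Ranks of variable 2: 5, 2, 6, 4, 1, 3
d = r₁ − r₂: -2, 0, 0, 1, 3, -2
d²: 4, 0, 0, 1, 9, 4; Σd² = 18
ρ = 1 − 6·18/(6·35) = 1 − 108/210 = 0.486

0.486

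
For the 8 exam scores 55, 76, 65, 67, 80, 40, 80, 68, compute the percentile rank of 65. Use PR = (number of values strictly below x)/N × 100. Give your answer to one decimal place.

25.0

N = 8.
Strictly below 65: 2. Equal to 65: 1.
PR = 2/8 × 100 = 25.0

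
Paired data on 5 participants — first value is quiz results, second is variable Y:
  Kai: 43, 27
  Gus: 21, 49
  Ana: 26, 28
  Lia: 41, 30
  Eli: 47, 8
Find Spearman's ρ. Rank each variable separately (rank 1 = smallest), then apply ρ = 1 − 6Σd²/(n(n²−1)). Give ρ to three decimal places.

Ranks of variable 1: 4, 1, 2, 3, 5
Ranks of variable 2: 2, 5, 3, 4, 1
d = r₁ − r₂: 2, -4, -1, -1, 4
d²: 4, 16, 1, 1, 16; Σd² = 38
ρ = 1 − 6·38/(5·24) = 1 − 228/120 = -0.900

-0.900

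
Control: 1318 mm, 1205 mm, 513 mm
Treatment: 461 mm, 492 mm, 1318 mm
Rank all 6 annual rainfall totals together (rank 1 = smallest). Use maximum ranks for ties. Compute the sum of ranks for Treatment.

Sorted (ascending): 461, 492, 513, 1205, 1318, 1318
The 2 values of 1318 occupy positions 5–6 → each gets rank 6.
Treatment values → pooled ranks: 461→1, 492→2, 1318→6
Rank sum = 1 + 2 + 6 = 9

9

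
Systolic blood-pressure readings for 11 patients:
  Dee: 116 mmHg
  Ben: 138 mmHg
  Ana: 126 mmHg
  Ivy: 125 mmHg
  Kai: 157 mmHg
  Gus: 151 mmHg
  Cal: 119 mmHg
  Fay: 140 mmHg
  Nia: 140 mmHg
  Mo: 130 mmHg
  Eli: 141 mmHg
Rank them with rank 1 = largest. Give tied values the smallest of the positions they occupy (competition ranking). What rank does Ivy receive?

Sorted (descending): 157, 151, 141, 140, 140, 138, 130, 126, 125, 119, 116
The 2 values of 140 occupy positions 4–5 → each gets rank 4.
Ivy has value 125 mmHg → rank 9.

9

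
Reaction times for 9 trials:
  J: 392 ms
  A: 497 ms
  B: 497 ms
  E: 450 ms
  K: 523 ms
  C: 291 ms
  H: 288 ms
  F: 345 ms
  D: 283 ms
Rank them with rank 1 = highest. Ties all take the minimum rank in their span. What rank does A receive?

2

Sorted (descending): 523, 497, 497, 450, 392, 345, 291, 288, 283
The 2 values of 497 occupy positions 2–3 → each gets rank 2.
A has value 497 ms → rank 2.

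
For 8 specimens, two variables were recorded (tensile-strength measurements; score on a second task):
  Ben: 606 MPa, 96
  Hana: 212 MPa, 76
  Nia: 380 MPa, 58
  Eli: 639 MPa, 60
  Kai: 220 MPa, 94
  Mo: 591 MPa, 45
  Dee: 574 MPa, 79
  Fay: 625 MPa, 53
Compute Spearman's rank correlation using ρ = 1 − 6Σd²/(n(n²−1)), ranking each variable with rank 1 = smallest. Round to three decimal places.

Ranks of variable 1: 6, 1, 3, 8, 2, 5, 4, 7
Ranks of variable 2: 8, 5, 3, 4, 7, 1, 6, 2
d = r₁ − r₂: -2, -4, 0, 4, -5, 4, -2, 5
d²: 4, 16, 0, 16, 25, 16, 4, 25; Σd² = 106
ρ = 1 − 6·106/(8·63) = 1 − 636/504 = -0.262

-0.262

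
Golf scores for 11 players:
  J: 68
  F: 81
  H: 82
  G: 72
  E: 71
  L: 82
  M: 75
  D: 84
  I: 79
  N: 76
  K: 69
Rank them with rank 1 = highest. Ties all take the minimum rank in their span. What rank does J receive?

11

Sorted (descending): 84, 82, 82, 81, 79, 76, 75, 72, 71, 69, 68
The 2 values of 82 occupy positions 2–3 → each gets rank 2.
J has value 68 → rank 11.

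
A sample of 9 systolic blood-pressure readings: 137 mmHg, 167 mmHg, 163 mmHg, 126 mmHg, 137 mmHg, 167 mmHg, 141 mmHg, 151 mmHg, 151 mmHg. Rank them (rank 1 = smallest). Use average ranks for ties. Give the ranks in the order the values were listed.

Sorted (ascending): 126, 137, 137, 141, 151, 151, 163, 167, 167
The 2 values of 137 occupy positions 2–3 → average rank (2+3)/2 = 2.5.
The 2 values of 151 occupy positions 5–6 → average rank (5+6)/2 = 5.5.
The 2 values of 167 occupy positions 8–9 → average rank (8+9)/2 = 8.5.

2.5, 8.5, 7, 1, 2.5, 8.5, 4, 5.5, 5.5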